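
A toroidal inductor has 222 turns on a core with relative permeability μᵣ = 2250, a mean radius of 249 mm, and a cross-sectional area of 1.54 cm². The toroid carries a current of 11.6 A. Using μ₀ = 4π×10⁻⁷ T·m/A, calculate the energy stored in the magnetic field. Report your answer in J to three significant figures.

L = μ₀μᵣN²A/(2πR) = (4π×10⁻⁷)(2250)(222)²(1.540×10^-4)/(2π×0.249) = 1.372×10^-2 H.
U = ½LI² = ½(1.372×10^-2)(11.6)² = 0.9228 J.

U ≈ 0.923 J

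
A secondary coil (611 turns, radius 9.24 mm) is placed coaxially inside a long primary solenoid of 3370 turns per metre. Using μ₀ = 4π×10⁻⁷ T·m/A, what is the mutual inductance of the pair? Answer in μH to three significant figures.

The outer solenoid produces a uniform field B₁ = μ₀n₁I₁ across the inner coil,
so the flux linkage is N₂Φ = N₂B₁A₂ = μ₀n₁N₂A₂·I₁, giving M = μ₀n₁N₂A₂.
A₂ = πr² = π(9.240×10^-3 m)² = 2.682×10^-4 m².
M = (4π×10⁻⁷)(3370)(611)(2.682×10^-4) = 6.940×10^-4 H.

M ≈ 694 μH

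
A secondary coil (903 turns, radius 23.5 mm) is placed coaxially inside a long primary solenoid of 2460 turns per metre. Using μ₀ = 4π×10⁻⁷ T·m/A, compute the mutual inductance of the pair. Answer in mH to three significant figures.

The outer solenoid produces a uniform field B₁ = μ₀n₁I₁ across the inner coil,
so the flux linkage is N₂Φ = N₂B₁A₂ = μ₀n₁N₂A₂·I₁, giving M = μ₀n₁N₂A₂.
A₂ = πr² = π(2.350×10^-2 m)² = 1.7349×10^-3 m².
M = (4π×10⁻⁷)(2460)(903)(1.7349×10^-3) = 4.843×10^-3 H.

M ≈ 4.84 mH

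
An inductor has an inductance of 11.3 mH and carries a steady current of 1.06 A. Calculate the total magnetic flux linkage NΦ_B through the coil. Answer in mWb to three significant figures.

From L = NΦ_B/I, the flux linkage is NΦ_B = LI.
NΦ_B = (1.130×10^-2 H)(1.06 A) = 1.198×10^-2 Wb.

NΦ_B ≈ 12.0 mWb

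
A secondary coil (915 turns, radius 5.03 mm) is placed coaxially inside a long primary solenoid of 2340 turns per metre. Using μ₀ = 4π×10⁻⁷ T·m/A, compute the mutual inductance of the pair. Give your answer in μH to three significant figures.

The outer solenoid produces a uniform field B₁ = μ₀n₁I₁ across the inner coil,
so the flux linkage is N₂Φ = N₂B₁A₂ = μ₀n₁N₂A₂·I₁, giving M = μ₀n₁N₂A₂.
A₂ = πr² = π(5.030×10^-3 m)² = 7.949×10^-5 m².
M = (4π×10⁻⁷)(2340)(915)(7.949×10^-5) = 2.139×10^-4 H.

M ≈ 214 μH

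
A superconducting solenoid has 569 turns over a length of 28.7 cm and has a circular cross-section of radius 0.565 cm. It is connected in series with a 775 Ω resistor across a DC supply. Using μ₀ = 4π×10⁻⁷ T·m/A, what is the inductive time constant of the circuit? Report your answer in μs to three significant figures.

τ ≈ 0.183 μs

A = πr² = π(5.650×10^-3 m)² = 1.003×10^-4 m².
L = μ₀N²A/ℓ = (4π×10⁻⁷)(569)²(1.003×10^-4)/(0.287) = 1.422×10^-4 H.
τ = L/R = (1.422×10^-4)/(775) = 1.834×10^-7 s.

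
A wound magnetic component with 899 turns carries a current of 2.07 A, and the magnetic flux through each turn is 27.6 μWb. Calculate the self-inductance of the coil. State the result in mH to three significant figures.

L ≈ 12.0 mH

Self-inductance is defined by L = NΦ_B/I (flux linkage over current).
L = (899)(2.760×10^-5 Wb)/(2.07 A) = 1.199×10^-2 H.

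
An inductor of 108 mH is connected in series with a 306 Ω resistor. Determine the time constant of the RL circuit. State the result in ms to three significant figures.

τ ≈ 0.353 ms

τ = L/R = (0.108 H)/(306 Ω) = 3.529×10^-4 s.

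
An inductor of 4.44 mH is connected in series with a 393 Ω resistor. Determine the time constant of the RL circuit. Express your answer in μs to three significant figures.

τ ≈ 11.3 μs

τ = L/R = (4.440×10^-3 H)/(393 Ω) = 1.130×10^-5 s.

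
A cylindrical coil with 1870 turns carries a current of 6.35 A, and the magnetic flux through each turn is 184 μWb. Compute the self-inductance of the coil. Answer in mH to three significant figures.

Self-inductance is defined by L = NΦ_B/I (flux linkage over current).
L = (1870)(1.840×10^-4 Wb)/(6.35 A) = 5.419×10^-2 H.

L ≈ 54.2 mH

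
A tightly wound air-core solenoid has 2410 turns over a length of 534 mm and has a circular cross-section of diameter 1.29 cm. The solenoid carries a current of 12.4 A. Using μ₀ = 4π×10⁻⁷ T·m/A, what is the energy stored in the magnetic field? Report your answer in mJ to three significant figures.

U ≈ 137 mJ

A = π(d/2)² = π(6.450×10^-3 m)² = 1.307×10^-4 m².
L = μ₀N²A/ℓ = (4π×10⁻⁷)(2410)²(1.307×10^-4)/(0.534) = 1.786×10^-3 H.
U = ½LI² = ½(1.786×10^-3)(12.4)² = 0.1373 J.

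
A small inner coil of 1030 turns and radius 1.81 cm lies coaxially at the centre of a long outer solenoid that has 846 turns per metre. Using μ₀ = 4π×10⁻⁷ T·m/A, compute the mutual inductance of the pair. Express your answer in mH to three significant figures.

The outer solenoid produces a uniform field B₁ = μ₀n₁I₁ across the inner coil,
so the flux linkage is N₂Φ = N₂B₁A₂ = μ₀n₁N₂A₂·I₁, giving M = μ₀n₁N₂A₂.
A₂ = πr² = π(1.810×10^-2 m)² = 1.029×10^-3 m².
M = (4π×10⁻⁷)(846)(1030)(1.029×10^-3) = 1.127×10^-3 H.

M ≈ 1.13 mH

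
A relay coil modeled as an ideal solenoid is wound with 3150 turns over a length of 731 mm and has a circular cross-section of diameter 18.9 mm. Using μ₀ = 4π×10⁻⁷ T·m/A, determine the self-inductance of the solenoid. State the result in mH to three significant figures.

A = π(d/2)² = π(9.450×10^-3 m)² = 2.806×10^-4 m².
For a long solenoid, L = μ₀N²A/ℓ.
L = (4π×10⁻⁷)(3150)²(2.806×10^-4)/(0.731 m) = 4.785×10^-3 H.

L ≈ 4.79 mH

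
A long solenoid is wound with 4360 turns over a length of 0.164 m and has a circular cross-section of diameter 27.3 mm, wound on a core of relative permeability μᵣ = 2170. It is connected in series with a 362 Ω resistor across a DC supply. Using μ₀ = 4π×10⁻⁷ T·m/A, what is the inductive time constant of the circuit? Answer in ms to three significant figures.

τ ≈ 511 ms

A = π(d/2)² = π(1.365×10^-2 m)² = 5.853×10^-4 m².
L = μ₀μᵣN²A/ℓ = (4π×10⁻⁷)(2170)(4360)²(5.853×10^-4)/(0.164) = 185 H.
τ = L/R = (185)/(362) = 0.5111 s.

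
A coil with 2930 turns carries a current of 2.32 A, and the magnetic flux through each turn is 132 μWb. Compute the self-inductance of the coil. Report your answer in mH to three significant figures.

Self-inductance is defined by L = NΦ_B/I (flux linkage over current).
L = (2930)(1.320×10^-4 Wb)/(2.32 A) = 0.1667 H.

L ≈ 167 mH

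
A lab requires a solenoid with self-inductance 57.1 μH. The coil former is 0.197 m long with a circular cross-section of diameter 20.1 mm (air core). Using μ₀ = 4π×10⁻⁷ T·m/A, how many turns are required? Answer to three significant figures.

A = π(d/2)² = π(1.005×10^-2 m)² = 3.173×10^-4 m².
From L = μ₀N²A/ℓ, N = √(Lℓ / (μ₀A)).
N = √[(5.710×10^-5)(0.197) / ((4π×10⁻⁷)×3.173×10^-4)] = √(2.821×10^4) ≈ 168.0.

N ≈ 168 turns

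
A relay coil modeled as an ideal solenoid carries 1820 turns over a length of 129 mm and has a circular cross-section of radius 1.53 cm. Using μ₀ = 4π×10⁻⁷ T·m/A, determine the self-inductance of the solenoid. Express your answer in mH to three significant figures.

L ≈ 23.7 mH

A = πr² = π(1.530×10^-2 m)² = 7.354×10^-4 m².
For a long solenoid, L = μ₀N²A/ℓ.
L = (4π×10⁻⁷)(1820)²(7.354×10^-4)/(0.129 m) = 2.373×10^-2 H.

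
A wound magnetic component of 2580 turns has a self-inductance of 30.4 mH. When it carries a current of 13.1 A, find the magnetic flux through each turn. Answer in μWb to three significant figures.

Φ_B ≈ 154 μWb

From L = NΦ_B/I, the flux per turn is Φ_B = LI/N.
Φ_B = (3.040×10^-2 H)(13.1 A)/2580 = 1.544×10^-4 Wb.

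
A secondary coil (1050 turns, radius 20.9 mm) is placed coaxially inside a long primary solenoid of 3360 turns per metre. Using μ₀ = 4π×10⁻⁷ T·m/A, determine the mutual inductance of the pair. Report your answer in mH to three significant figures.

M ≈ 6.08 mH

The outer solenoid produces a uniform field B₁ = μ₀n₁I₁ across the inner coil,
so the flux linkage is N₂Φ = N₂B₁A₂ = μ₀n₁N₂A₂·I₁, giving M = μ₀n₁N₂A₂.
A₂ = πr² = π(2.090×10^-2 m)² = 1.372×10^-3 m².
M = (4π×10⁻⁷)(3360)(1050)(1.372×10^-3) = 6.084×10^-3 H.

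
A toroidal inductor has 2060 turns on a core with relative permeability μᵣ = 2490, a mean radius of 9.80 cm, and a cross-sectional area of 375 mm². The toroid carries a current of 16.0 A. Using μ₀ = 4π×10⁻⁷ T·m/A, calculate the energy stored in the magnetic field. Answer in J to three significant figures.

L = μ₀μᵣN²A/(2πR) = (4π×10⁻⁷)(2490)(2060)²(3.750×10^-4)/(2π×9.800×10^-2) = 8.087 H.
U = ½LI² = ½(8.087)(16.0)² = 1.035×10^3 J.

U ≈ 1040 J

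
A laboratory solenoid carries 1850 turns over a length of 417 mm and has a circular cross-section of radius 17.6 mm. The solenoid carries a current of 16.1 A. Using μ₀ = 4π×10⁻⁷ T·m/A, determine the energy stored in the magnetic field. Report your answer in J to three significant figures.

A = πr² = π(1.760×10^-2 m)² = 9.731×10^-4 m².
L = μ₀N²A/ℓ = (4π×10⁻⁷)(1850)²(9.731×10^-4)/(0.417) = 1.004×10^-2 H.
U = ½LI² = ½(1.004×10^-2)(16.1)² = 1.301 J.

U ≈ 1.30 J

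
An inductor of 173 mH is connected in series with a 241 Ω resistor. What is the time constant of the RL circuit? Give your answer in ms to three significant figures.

τ = L/R = (0.173 H)/(241 Ω) = 7.178×10^-4 s.

τ ≈ 0.718 ms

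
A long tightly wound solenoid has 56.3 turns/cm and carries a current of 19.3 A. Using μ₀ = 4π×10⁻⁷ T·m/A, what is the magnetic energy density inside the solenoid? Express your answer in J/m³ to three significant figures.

B = μ₀nI = (4π×10⁻⁷)(5.630×10^3)(19.3) = 0.1365 T.
u = B²/(2μ₀) = (0.1365)²/(2×4π×10⁻⁷) = 7.418×10^3 J/m³.

u ≈ 7420 J/m³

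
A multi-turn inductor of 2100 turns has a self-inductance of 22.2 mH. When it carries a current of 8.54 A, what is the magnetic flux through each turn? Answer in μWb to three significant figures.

From L = NΦ_B/I, the flux per turn is Φ_B = LI/N.
Φ_B = (2.220×10^-2 H)(8.54 A)/2100 = 9.028×10^-5 Wb.

Φ_B ≈ 90.3 μWb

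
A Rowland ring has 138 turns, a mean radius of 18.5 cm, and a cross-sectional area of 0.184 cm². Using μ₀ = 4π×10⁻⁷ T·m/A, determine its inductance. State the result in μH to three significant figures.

For a thin toroid, L = μ₀N²A/(2πR).
L = (4π×10⁻⁷)(138)²(1.840×10^-5) / (2π×0.185 m) = 3.788×10^-7 H.

L ≈ 0.379 μH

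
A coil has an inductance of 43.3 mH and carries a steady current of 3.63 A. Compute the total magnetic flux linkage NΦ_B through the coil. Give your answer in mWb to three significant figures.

NΦ_B ≈ 157 mWb

From L = NΦ_B/I, the flux linkage is NΦ_B = LI.
NΦ_B = (4.330×10^-2 H)(3.63 A) = 0.1572 Wb.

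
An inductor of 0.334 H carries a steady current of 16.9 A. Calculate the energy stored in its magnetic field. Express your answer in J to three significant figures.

U ≈ 47.7 J

Stored magnetic energy: U = ½LI².
U = ½(0.334 H)(16.9 A)² = 47.7 J.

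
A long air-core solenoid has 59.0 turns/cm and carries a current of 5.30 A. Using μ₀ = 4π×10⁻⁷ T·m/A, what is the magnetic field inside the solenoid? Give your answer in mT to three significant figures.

Inside a long solenoid, B = μ₀nI.
B = (4π×10⁻⁷)(5.900×10^3 m⁻¹)(5.30 A) = 3.930×10^-2 T.

B ≈ 39.3 mT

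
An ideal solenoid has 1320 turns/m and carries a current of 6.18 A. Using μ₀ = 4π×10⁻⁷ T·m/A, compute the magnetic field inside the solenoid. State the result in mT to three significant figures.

Inside a long solenoid, B = μ₀nI.
B = (4π×10⁻⁷)(1.320×10^3 m⁻¹)(6.18 A) = 1.025×10^-2 T.

B ≈ 10.3 mT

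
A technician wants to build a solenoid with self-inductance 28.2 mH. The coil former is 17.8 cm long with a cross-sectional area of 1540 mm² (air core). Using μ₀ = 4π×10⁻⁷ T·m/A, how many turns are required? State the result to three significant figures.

A = 1540 mm² = 1.540×10^-3 m².
From L = μ₀N²A/ℓ, N = √(Lℓ / (μ₀A)).
N = √[(2.820×10^-2)(0.178) / ((4π×10⁻⁷)×1.540×10^-3)] = √(2.594×10^6) ≈ 1610.5.

N ≈ 1610 turns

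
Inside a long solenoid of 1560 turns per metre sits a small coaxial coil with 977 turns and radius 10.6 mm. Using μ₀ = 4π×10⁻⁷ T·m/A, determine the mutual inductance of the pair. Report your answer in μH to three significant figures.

M ≈ 676 μH

The outer solenoid produces a uniform field B₁ = μ₀n₁I₁ across the inner coil,
so the flux linkage is N₂Φ = N₂B₁A₂ = μ₀n₁N₂A₂·I₁, giving M = μ₀n₁N₂A₂.
A₂ = πr² = π(1.060×10^-2 m)² = 3.530×10^-4 m².
M = (4π×10⁻⁷)(1560)(977)(3.530×10^-4) = 6.761×10^-4 H.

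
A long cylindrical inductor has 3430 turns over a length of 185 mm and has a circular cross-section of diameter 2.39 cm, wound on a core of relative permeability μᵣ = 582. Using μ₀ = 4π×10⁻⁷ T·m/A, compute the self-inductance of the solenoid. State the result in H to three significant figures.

L ≈ 20.9 H

A = π(d/2)² = π(1.195×10^-2 m)² = 4.486×10^-4 m².
For a long solenoid, L = μ₀μᵣN²A/ℓ.
L = (4π×10⁻⁷)(582)(3430)²(4.486×10^-4)/(0.185 m) = 20.87 H.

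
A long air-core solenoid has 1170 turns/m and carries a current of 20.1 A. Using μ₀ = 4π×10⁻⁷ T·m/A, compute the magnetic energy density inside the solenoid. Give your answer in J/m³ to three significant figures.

u ≈ 347 J/m³

B = μ₀nI = (4π×10⁻⁷)(1.170×10^3)(20.1) = 2.955×10^-2 T.
u = B²/(2μ₀) = (2.955×10^-2)²/(2×4π×10⁻⁷) = 347.49 J/m³.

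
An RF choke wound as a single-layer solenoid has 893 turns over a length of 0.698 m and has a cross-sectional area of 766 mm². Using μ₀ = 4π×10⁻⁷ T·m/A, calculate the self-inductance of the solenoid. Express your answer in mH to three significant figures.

A = 766 mm² = 7.660×10^-4 m².
For a long solenoid, L = μ₀N²A/ℓ.
L = (4π×10⁻⁷)(893)²(7.660×10^-4)/(0.698 m) = 1.100×10^-3 H.

L ≈ 1.10 mH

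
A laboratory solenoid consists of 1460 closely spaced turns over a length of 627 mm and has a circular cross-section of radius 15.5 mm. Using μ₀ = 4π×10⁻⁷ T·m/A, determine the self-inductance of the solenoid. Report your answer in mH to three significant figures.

L ≈ 3.22 mH

A = πr² = π(1.550×10^-2 m)² = 7.548×10^-4 m².
For a long solenoid, L = μ₀N²A/ℓ.
L = (4π×10⁻⁷)(1460)²(7.548×10^-4)/(0.627 m) = 3.224×10^-3 H.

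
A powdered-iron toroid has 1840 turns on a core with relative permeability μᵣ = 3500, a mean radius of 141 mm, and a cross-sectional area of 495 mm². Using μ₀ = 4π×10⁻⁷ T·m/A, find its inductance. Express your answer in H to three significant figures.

L ≈ 8.32 H

For a thin toroid, L = μ₀μᵣN²A/(2πR).
L = (4π×10⁻⁷)(3500)(1840)²(4.950×10^-4) / (2π×0.141 m) = 8.32 H.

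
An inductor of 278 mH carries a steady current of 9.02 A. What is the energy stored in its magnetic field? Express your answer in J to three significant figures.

Stored magnetic energy: U = ½LI².
U = ½(0.278 H)(9.02 A)² = 11.31 J.

U ≈ 11.3 J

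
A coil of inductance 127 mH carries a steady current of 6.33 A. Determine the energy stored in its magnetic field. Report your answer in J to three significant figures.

Stored magnetic energy: U = ½LI².
U = ½(0.127 H)(6.33 A)² = 2.544 J.

U ≈ 2.54 J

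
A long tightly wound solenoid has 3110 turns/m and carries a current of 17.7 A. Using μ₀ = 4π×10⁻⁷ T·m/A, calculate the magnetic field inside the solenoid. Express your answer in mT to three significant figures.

B ≈ 69.2 mT

Inside a long solenoid, B = μ₀nI.
B = (4π×10⁻⁷)(3.110×10^3 m⁻¹)(17.7 A) = 6.917×10^-2 T.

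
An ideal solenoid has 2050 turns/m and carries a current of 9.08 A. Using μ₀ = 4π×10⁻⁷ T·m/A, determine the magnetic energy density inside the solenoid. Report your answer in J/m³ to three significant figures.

u ≈ 218 J/m³

B = μ₀nI = (4π×10⁻⁷)(2.050×10^3)(9.08) = 2.339×10^-2 T.
u = B²/(2μ₀) = (2.339×10^-2)²/(2×4π×10⁻⁷) = 217.7 J/m³.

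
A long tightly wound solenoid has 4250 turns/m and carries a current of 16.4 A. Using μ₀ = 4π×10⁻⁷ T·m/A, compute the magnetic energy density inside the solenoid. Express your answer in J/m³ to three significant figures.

B = μ₀nI = (4π×10⁻⁷)(4.250×10^3)(16.4) = 8.759×10^-2 T.
u = B²/(2μ₀) = (8.759×10^-2)²/(2×4π×10⁻⁷) = 3.052×10^3 J/m³.

u ≈ 3050 J/m³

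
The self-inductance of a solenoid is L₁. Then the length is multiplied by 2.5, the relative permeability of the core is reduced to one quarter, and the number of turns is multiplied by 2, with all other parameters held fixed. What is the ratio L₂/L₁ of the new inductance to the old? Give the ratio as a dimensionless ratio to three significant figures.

L₂/L₁ = 0.400

For a solenoid, L ∝ μᵣN²A/ℓ.
L₂/L₁ = (2.5)^-1 × (0.25) × (2)^2 = 0.400.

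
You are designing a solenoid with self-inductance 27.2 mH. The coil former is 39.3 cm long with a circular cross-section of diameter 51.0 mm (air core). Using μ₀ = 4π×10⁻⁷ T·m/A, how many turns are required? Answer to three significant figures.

A = π(d/2)² = π(2.550×10^-2 m)² = 2.043×10^-3 m².
From L = μ₀N²A/ℓ, N = √(Lℓ / (μ₀A)).
N = √[(2.720×10^-2)(0.393) / ((4π×10⁻⁷)×2.043×10^-3)] = √(4.164×10^6) ≈ 2040.6.

N ≈ 2040 turns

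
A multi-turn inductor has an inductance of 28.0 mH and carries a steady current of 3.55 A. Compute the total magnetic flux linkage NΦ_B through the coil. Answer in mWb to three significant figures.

From L = NΦ_B/I, the flux linkage is NΦ_B = LI.
NΦ_B = (2.800×10^-2 H)(3.55 A) = 9.940×10^-2 Wb.

NΦ_B ≈ 99.4 mWb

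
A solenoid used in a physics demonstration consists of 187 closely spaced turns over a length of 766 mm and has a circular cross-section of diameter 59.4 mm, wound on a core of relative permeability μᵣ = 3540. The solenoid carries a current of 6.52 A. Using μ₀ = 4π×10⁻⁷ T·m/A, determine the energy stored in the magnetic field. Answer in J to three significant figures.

U ≈ 12.0 J

A = π(d/2)² = π(2.970×10^-2 m)² = 2.771×10^-3 m².
L = μ₀μᵣN²A/ℓ = (4π×10⁻⁷)(3540)(187)²(2.771×10^-3)/(0.766) = 0.5628 H.
U = ½LI² = ½(0.5628)(6.52)² = 11.96 J.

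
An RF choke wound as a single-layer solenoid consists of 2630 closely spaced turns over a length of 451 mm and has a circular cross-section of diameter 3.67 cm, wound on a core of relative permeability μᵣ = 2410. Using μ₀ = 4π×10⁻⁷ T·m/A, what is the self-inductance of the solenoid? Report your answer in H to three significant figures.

L ≈ 49.1 H

A = π(d/2)² = π(1.835×10^-2 m)² = 1.058×10^-3 m².
For a long solenoid, L = μ₀μᵣN²A/ℓ.
L = (4π×10⁻⁷)(2410)(2630)²(1.058×10^-3)/(0.451 m) = 49.13 H.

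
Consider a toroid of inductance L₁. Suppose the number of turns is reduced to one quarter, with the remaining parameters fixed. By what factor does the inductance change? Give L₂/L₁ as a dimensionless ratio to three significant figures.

L₂/L₁ = 0.0625

For a toroid, L ∝ μᵣN²A/R.
L₂/L₁ = (0.25)^2 = 0.0625.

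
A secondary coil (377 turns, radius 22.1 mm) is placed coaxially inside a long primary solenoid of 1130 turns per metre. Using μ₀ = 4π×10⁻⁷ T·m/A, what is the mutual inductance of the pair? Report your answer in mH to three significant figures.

M ≈ 0.821 mH

The outer solenoid produces a uniform field B₁ = μ₀n₁I₁ across the inner coil,
so the flux linkage is N₂Φ = N₂B₁A₂ = μ₀n₁N₂A₂·I₁, giving M = μ₀n₁N₂A₂.
A₂ = πr² = π(2.210×10^-2 m)² = 1.534×10^-3 m².
M = (4π×10⁻⁷)(1130)(377)(1.534×10^-3) = 8.214×10^-4 H.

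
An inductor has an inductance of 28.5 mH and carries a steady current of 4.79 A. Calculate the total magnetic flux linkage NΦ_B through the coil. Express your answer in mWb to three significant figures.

NΦ_B ≈ 137 mWb

From L = NΦ_B/I, the flux linkage is NΦ_B = LI.
NΦ_B = (2.850×10^-2 H)(4.79 A) = 0.1365 Wb.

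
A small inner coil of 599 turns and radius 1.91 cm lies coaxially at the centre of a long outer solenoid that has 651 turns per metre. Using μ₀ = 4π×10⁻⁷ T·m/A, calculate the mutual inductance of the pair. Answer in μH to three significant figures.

M ≈ 562 μH

The outer solenoid produces a uniform field B₁ = μ₀n₁I₁ across the inner coil,
so the flux linkage is N₂Φ = N₂B₁A₂ = μ₀n₁N₂A₂·I₁, giving M = μ₀n₁N₂A₂.
A₂ = πr² = π(1.910×10^-2 m)² = 1.146×10^-3 m².
M = (4π×10⁻⁷)(651)(599)(1.146×10^-3) = 5.616×10^-4 H.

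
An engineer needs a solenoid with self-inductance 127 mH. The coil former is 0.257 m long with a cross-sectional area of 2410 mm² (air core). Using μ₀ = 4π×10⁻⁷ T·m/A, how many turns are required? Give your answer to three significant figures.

A = 2410 mm² = 2.410×10^-3 m².
From L = μ₀N²A/ℓ, N = √(Lℓ / (μ₀A)).
N = √[(0.127)(0.257) / ((4π×10⁻⁷)×2.410×10^-3)] = √(1.078×10^7) ≈ 3282.9.

N ≈ 3280 turns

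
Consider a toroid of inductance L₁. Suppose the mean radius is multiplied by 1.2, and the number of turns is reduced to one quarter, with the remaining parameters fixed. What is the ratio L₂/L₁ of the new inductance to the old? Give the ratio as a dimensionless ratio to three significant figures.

For a toroid, L ∝ μᵣN²A/R.
L₂/L₁ = (1.2)^-1 × (0.25)^2 = 0.0521.

L₂/L₁ = 0.0521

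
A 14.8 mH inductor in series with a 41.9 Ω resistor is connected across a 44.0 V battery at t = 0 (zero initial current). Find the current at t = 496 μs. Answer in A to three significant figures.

I ≈ 0.792 A

τ = L/R = 1.480×10^-2/41.9 = 3.532×10^-4 s; final current I_∞ = ε/R = 44.0/41.9 = 1.05 A.
I(t) = I_∞(1 − e^(−t/τ)) with t/τ = 1.404.
I = (1.05)(1 − e^(−1.404)) = 0.7923 A.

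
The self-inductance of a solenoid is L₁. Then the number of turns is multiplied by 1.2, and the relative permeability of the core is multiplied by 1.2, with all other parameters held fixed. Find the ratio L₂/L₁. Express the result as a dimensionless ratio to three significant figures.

L₂/L₁ = 1.73

For a solenoid, L ∝ μᵣN²A/ℓ.
L₂/L₁ = (1.2)^2 × (1.2) = 1.73.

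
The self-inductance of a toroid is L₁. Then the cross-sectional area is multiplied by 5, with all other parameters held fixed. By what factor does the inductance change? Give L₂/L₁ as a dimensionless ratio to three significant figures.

L₂/L₁ = 5.00

For a toroid, L ∝ μᵣN²A/R.
L₂/L₁ = (5) = 5.00.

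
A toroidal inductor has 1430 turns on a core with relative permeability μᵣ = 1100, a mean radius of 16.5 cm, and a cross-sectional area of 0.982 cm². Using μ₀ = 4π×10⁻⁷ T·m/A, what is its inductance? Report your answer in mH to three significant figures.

L ≈ 268 mH

For a thin toroid, L = μ₀μᵣN²A/(2πR).
L = (4π×10⁻⁷)(1100)(1430)²(9.820×10^-5) / (2π×0.165 m) = 0.2677 H.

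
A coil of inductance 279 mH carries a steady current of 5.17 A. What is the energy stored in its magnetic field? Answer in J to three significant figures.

Stored magnetic energy: U = ½LI².
U = ½(0.279 H)(5.17 A)² = 3.729 J.

U ≈ 3.73 J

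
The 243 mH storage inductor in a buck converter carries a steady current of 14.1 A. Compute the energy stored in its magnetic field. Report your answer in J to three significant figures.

U ≈ 24.2 J

Stored magnetic energy: U = ½LI².
U = ½(0.243 H)(14.1 A)² = 24.16 J.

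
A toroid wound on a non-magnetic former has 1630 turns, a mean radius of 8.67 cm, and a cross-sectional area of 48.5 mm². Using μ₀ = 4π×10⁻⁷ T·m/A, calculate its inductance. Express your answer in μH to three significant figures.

For a thin toroid, L = μ₀N²A/(2πR).
L = (4π×10⁻⁷)(1630)²(4.850×10^-5) / (2π×8.670×10^-2 m) = 2.973×10^-4 H.

L ≈ 297 μH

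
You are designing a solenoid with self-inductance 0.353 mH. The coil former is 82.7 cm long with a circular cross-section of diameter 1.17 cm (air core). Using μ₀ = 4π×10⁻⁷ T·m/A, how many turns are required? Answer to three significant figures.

A = π(d/2)² = π(5.850×10^-3 m)² = 1.075×10^-4 m².
From L = μ₀N²A/ℓ, N = √(Lℓ / (μ₀A)).
N = √[(3.530×10^-4)(0.827) / ((4π×10⁻⁷)×1.075×10^-4)] = √(2.161×10^6) ≈ 1470.0.

N ≈ 1470 turns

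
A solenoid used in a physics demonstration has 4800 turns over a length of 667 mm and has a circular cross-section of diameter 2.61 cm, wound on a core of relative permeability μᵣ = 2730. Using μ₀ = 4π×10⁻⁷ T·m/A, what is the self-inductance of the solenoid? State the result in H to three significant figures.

L ≈ 63.4 H

A = π(d/2)² = π(1.305×10^-2 m)² = 5.350×10^-4 m².
For a long solenoid, L = μ₀μᵣN²A/ℓ.
L = (4π×10⁻⁷)(2730)(4800)²(5.350×10^-4)/(0.667 m) = 63.4 H.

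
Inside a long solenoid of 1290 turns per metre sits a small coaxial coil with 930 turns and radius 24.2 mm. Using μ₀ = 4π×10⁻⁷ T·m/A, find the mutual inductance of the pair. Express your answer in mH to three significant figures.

M ≈ 2.77 mH

The outer solenoid produces a uniform field B₁ = μ₀n₁I₁ across the inner coil,
so the flux linkage is N₂Φ = N₂B₁A₂ = μ₀n₁N₂A₂·I₁, giving M = μ₀n₁N₂A₂.
A₂ = πr² = π(2.420×10^-2 m)² = 1.840×10^-3 m².
M = (4π×10⁻⁷)(1290)(930)(1.840×10^-3) = 2.774×10^-3 H.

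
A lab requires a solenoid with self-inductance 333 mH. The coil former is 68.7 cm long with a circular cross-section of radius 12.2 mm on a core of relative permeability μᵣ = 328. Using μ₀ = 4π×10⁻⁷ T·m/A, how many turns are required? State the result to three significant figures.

A = πr² = π(1.220×10^-2 m)² = 4.676×10^-4 m².
From L = μ₀μᵣN²A/ℓ, N = √(Lℓ / (μ₀μᵣA)).
N = √[(0.333)(0.687) / ((4π×10⁻⁷)(328)×4.676×10^-4)] = √(1.187×10^6) ≈ 1089.5.

N ≈ 1090 turns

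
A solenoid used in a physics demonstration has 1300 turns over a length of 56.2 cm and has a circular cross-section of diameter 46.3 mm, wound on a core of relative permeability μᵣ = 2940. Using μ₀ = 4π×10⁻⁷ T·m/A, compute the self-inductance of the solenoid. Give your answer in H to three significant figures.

L ≈ 18.7 H

A = π(d/2)² = π(2.315×10^-2 m)² = 1.684×10^-3 m².
For a long solenoid, L = μ₀μᵣN²A/ℓ.
L = (4π×10⁻⁷)(2940)(1300)²(1.684×10^-3)/(0.562 m) = 18.71 H.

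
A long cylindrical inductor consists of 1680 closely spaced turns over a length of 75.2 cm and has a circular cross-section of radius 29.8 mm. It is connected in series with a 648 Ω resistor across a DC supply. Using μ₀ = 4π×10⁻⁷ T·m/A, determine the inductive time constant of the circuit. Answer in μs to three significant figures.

A = πr² = π(2.980×10^-2 m)² = 2.790×10^-3 m².
L = μ₀N²A/ℓ = (4π×10⁻⁷)(1680)²(2.790×10^-3)/(0.752) = 1.316×10^-2 H.
τ = L/R = (1.316×10^-2)/(648) = 2.031×10^-5 s.

τ ≈ 20.3 μs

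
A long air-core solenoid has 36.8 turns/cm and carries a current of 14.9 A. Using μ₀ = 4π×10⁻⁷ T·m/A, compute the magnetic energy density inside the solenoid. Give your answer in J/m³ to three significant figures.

B = μ₀nI = (4π×10⁻⁷)(3.680×10^3)(14.9) = 6.890×10^-2 T.
u = B²/(2μ₀) = (6.890×10^-2)²/(2×4π×10⁻⁷) = 1.889×10^3 J/m³.

u ≈ 1890 J/m³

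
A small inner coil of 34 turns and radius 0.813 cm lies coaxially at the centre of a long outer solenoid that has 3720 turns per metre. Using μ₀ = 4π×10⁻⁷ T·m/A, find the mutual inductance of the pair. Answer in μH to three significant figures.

The outer solenoid produces a uniform field B₁ = μ₀n₁I₁ across the inner coil,
so the flux linkage is N₂Φ = N₂B₁A₂ = μ₀n₁N₂A₂·I₁, giving M = μ₀n₁N₂A₂.
A₂ = πr² = π(8.130×10^-3 m)² = 2.076×10^-4 m².
M = (4π×10⁻⁷)(3720)(34)(2.076×10^-4) = 3.300×10^-5 H.

M ≈ 33.0 μH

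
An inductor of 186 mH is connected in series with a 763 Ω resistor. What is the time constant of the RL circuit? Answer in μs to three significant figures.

τ = L/R = (0.186 H)/(763 Ω) = 2.438×10^-4 s.

τ ≈ 244 μs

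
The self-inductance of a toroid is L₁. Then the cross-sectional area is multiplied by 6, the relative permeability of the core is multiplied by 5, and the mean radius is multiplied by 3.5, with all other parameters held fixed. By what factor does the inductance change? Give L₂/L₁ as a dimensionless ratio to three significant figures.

L₂/L₁ = 8.57

For a toroid, L ∝ μᵣN²A/R.
L₂/L₁ = (6) × (5) × (3.5)^-1 = 8.57.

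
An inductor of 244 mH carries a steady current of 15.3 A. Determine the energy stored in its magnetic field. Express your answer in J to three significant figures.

U ≈ 28.6 J

Stored magnetic energy: U = ½LI².
U = ½(0.244 H)(15.3 A)² = 28.56 J.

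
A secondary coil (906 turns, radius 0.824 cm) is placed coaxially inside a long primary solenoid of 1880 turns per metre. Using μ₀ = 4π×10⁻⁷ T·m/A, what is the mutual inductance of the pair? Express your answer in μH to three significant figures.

The outer solenoid produces a uniform field B₁ = μ₀n₁I₁ across the inner coil,
so the flux linkage is N₂Φ = N₂B₁A₂ = μ₀n₁N₂A₂·I₁, giving M = μ₀n₁N₂A₂.
A₂ = πr² = π(8.240×10^-3 m)² = 2.133×10^-4 m².
M = (4π×10⁻⁷)(1880)(906)(2.133×10^-4) = 4.566×10^-4 H.

M ≈ 457 μH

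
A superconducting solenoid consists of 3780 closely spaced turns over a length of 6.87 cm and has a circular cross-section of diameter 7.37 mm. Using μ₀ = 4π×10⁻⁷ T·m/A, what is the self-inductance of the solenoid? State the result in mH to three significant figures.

L ≈ 11.1 mH

A = π(d/2)² = π(3.685×10^-3 m)² = 4.266×10^-5 m².
For a long solenoid, L = μ₀N²A/ℓ.
L = (4π×10⁻⁷)(3780)²(4.266×10^-5)/(6.870×10^-2 m) = 1.11497×10^-2 H.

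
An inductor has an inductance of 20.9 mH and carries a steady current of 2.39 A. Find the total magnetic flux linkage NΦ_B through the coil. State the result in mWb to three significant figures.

NΦ_B ≈ 50.0 mWb

From L = NΦ_B/I, the flux linkage is NΦ_B = LI.
NΦ_B = (2.090×10^-2 H)(2.39 A) = 4.995×10^-2 Wb.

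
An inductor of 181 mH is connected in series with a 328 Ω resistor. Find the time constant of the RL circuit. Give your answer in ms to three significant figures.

τ ≈ 0.552 ms

τ = L/R = (0.181 H)/(328 Ω) = 5.518×10^-4 s.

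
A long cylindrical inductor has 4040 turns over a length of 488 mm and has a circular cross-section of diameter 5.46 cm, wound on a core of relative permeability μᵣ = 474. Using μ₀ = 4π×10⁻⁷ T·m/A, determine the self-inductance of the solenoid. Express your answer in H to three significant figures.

L ≈ 46.6 H

A = π(d/2)² = π(2.730×10^-2 m)² = 2.341×10^-3 m².
For a long solenoid, L = μ₀μᵣN²A/ℓ.
L = (4π×10⁻⁷)(474)(4040)²(2.341×10^-3)/(0.488 m) = 46.645 H.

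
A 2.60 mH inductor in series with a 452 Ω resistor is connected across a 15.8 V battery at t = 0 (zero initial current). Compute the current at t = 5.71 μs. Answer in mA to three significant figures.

τ = L/R = 2.600×10^-3/452 = 5.752×10^-6 s; final current I_∞ = ε/R = 15.8/452 = 3.496×10^-2 A.
I(t) = I_∞(1 − e^(−t/τ)) with t/τ = 0.993.
I = (3.496×10^-2)(1 − e^(−0.993)) = 2.200×10^-2 A.

I ≈ 22.0 mA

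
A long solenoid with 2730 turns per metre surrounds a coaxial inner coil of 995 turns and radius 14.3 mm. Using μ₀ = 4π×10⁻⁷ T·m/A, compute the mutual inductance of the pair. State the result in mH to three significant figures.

The outer solenoid produces a uniform field B₁ = μ₀n₁I₁ across the inner coil,
so the flux linkage is N₂Φ = N₂B₁A₂ = μ₀n₁N₂A₂·I₁, giving M = μ₀n₁N₂A₂.
A₂ = πr² = π(1.430×10^-2 m)² = 6.424×10^-4 m².
M = (4π×10⁻⁷)(2730)(995)(6.424×10^-4) = 2.193×10^-3 H.

M ≈ 2.19 mH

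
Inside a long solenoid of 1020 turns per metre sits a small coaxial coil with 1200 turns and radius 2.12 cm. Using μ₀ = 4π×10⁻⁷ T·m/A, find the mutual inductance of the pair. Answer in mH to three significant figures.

M ≈ 2.17 mH

The outer solenoid produces a uniform field B₁ = μ₀n₁I₁ across the inner coil,
so the flux linkage is N₂Φ = N₂B₁A₂ = μ₀n₁N₂A₂·I₁, giving M = μ₀n₁N₂A₂.
A₂ = πr² = π(2.120×10^-2 m)² = 1.412×10^-3 m².
M = (4π×10⁻⁷)(1020)(1200)(1.412×10^-3) = 2.172×10^-3 H.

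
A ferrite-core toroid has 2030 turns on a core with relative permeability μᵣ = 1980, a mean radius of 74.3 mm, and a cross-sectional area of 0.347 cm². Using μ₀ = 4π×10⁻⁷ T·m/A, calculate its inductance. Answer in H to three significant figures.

L ≈ 0.762 H

For a thin toroid, L = μ₀μᵣN²A/(2πR).
L = (4π×10⁻⁷)(1980)(2030)²(3.470×10^-5) / (2π×7.430×10^-2 m) = 0.7621 H.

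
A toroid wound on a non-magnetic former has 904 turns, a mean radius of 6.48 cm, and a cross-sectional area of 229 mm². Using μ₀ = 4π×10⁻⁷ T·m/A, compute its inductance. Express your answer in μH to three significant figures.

L ≈ 578 μH

For a thin toroid, L = μ₀N²A/(2πR).
L = (4π×10⁻⁷)(904)²(2.290×10^-4) / (2π×6.480×10^-2 m) = 5.776×10^-4 H.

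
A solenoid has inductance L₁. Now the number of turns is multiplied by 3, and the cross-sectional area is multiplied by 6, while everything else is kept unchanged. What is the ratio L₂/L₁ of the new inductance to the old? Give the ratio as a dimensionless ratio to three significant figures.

For a solenoid, L ∝ μᵣN²A/ℓ.
L₂/L₁ = (3)^2 × (6) = 54.0.

L₂/L₁ = 54.0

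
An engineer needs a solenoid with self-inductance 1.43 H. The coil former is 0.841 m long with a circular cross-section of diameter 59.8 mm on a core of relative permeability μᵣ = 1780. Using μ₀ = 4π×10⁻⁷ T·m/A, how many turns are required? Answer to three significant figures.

A = π(d/2)² = π(2.990×10^-2 m)² = 2.809×10^-3 m².
From L = μ₀μᵣN²A/ℓ, N = √(Lℓ / (μ₀μᵣA)).
N = √[(1.43)(0.841) / ((4π×10⁻⁷)(1780)×2.809×10^-3)] = √(1.914×10^5) ≈ 437.5.

N ≈ 438 turns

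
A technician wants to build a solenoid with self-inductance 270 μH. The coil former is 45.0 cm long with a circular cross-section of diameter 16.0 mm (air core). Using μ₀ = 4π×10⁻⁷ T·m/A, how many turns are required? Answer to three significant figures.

A = π(d/2)² = π(8.000×10^-3 m)² = 2.011×10^-4 m².
From L = μ₀N²A/ℓ, N = √(Lℓ / (μ₀A)).
N = √[(2.700×10^-4)(0.45) / ((4π×10⁻⁷)×2.011×10^-4)] = √(4.809×10^5) ≈ 693.45.

N ≈ 693 turns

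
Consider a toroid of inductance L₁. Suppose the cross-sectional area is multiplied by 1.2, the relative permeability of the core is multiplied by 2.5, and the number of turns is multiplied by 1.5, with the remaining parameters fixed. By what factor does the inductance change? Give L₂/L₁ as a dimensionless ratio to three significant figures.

L₂/L₁ = 6.75

For a toroid, L ∝ μᵣN²A/R.
L₂/L₁ = (1.2) × (2.5) × (1.5)^2 = 6.75.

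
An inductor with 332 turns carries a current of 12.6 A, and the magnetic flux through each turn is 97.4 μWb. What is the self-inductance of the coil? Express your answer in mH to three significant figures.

L ≈ 2.57 mH

Self-inductance is defined by L = NΦ_B/I (flux linkage over current).
L = (332)(9.740×10^-5 Wb)/(12.6 A) = 2.566×10^-3 H.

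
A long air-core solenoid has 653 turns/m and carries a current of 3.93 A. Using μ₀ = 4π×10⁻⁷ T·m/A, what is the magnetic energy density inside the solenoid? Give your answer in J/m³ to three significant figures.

u ≈ 4.14 J/m³

B = μ₀nI = (4π×10⁻⁷)(653)(3.93) = 3.2249×10^-3 T.
u = B²/(2μ₀) = (3.2249×10^-3)²/(2×4π×10⁻⁷) = 4.138 J/m³.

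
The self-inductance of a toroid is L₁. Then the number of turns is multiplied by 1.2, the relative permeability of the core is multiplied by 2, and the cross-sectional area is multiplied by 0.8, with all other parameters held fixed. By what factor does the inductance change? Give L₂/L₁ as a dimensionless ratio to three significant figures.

For a toroid, L ∝ μᵣN²A/R.
L₂/L₁ = (1.2)^2 × (2) × (0.8) = 2.30.

L₂/L₁ = 2.30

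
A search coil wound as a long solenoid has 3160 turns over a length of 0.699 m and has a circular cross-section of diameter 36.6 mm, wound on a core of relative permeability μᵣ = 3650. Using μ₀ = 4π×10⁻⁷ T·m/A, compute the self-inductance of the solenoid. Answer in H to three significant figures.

A = π(d/2)² = π(1.830×10^-2 m)² = 1.052×10^-3 m².
For a long solenoid, L = μ₀μᵣN²A/ℓ.
L = (4π×10⁻⁷)(3650)(3160)²(1.052×10^-3)/(0.699 m) = 68.94 H.

L ≈ 68.9 H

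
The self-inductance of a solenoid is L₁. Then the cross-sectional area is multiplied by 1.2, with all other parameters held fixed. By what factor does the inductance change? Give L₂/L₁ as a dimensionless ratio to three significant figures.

L₂/L₁ = 1.20

For a solenoid, L ∝ μᵣN²A/ℓ.
L₂/L₁ = (1.2) = 1.20.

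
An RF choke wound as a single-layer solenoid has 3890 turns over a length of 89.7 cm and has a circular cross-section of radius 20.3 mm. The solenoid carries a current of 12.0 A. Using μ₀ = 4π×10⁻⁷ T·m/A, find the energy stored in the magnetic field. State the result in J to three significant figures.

A = πr² = π(2.030×10^-2 m)² = 1.2946×10^-3 m².
L = μ₀N²A/ℓ = (4π×10⁻⁷)(3890)²(1.2946×10^-3)/(0.897) = 2.744×10^-2 H.
U = ½LI² = ½(2.744×10^-2)(12.0)² = 1.976 J.

U ≈ 1.98 J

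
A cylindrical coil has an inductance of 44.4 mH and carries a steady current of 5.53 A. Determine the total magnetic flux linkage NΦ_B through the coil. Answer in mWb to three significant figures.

NΦ_B ≈ 246 mWb

From L = NΦ_B/I, the flux linkage is NΦ_B = LI.
NΦ_B = (4.440×10^-2 H)(5.53 A) = 0.2455 Wb.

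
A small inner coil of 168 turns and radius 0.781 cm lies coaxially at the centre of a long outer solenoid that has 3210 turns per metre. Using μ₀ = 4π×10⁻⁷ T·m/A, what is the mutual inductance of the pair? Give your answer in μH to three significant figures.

M ≈ 130 μH

The outer solenoid produces a uniform field B₁ = μ₀n₁I₁ across the inner coil,
so the flux linkage is N₂Φ = N₂B₁A₂ = μ₀n₁N₂A₂·I₁, giving M = μ₀n₁N₂A₂.
A₂ = πr² = π(7.810×10^-3 m)² = 1.916×10^-4 m².
M = (4π×10⁻⁷)(3210)(168)(1.916×10^-4) = 1.299×10^-4 H.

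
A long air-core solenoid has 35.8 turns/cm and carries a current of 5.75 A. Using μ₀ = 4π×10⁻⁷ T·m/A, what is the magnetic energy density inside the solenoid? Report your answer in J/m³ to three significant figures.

u ≈ 266 J/m³

B = μ₀nI = (4π×10⁻⁷)(3.580×10^3)(5.75) = 2.587×10^-2 T.
u = B²/(2μ₀) = (2.587×10^-2)²/(2×4π×10⁻⁷) = 266.2 J/m³.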